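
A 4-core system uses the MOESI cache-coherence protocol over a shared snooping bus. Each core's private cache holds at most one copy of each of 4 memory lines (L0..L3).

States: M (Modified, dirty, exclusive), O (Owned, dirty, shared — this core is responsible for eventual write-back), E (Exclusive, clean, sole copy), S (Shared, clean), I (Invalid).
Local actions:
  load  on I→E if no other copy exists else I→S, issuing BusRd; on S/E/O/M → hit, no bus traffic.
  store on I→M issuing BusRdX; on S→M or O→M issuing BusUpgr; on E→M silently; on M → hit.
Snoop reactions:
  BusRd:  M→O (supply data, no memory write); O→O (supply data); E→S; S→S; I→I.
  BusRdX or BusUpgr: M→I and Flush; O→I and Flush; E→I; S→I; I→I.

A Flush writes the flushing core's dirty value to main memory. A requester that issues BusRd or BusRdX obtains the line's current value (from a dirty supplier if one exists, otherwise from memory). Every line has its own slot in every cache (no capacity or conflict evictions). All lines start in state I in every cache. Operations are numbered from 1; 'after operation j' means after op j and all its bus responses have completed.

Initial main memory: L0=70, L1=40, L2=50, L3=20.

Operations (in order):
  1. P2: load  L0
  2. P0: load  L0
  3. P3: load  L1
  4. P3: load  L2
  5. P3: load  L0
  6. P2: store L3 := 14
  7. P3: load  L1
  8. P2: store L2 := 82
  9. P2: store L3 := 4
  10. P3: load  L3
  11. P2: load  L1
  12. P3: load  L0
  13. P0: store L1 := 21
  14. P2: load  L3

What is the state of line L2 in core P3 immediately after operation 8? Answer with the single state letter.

state = I

[1] P2: load  L0 | P0:I, P1:I, P2:E(70), P3:I | bus: BusRd
[2] P0: load  L0 | P0:S(70), P1:I, P2:S(70), P3:I | bus: BusRd
[3] P3: load  L1 | P0:I, P1:I, P2:I, P3:E(40) | bus: BusRd
[4] P3: load  L2 | P0:I, P1:I, P2:I, P3:E(50) | bus: BusRd
[5] P3: load  L0 | P0:S(70), P1:I, P2:S(70), P3:S(70) | bus: BusRd
[6] P2: store L3 := 14 | P0:I, P1:I, P2:M(14), P3:I | bus: BusRdX
[7] P3: load  L1 | P0:I, P1:I, P2:I, P3:E(40) | bus: none
[8] P2: store L2 := 82 | P0:I, P1:I, P2:M(82), P3:I | bus: BusRdX
[9] P2: store L3 := 4 | P0:I, P1:I, P2:M(4), P3:I | bus: none
[10] P3: load  L3 | P0:I, P1:I, P2:O(4), P3:S(4) | bus: BusRd
[11] P2: load  L1 | P0:I, P1:I, P2:S(40), P3:S(40) | bus: BusRd
[12] P3: load  L0 | P0:S(70), P1:I, P2:S(70), P3:S(70) | bus: none
[13] P0: store L1 := 21 | P0:M(21), P1:I, P2:I, P3:I | bus: BusRdX
[14] P2: load  L3 | P0:I, P1:I, P2:O(4), P3:S(4) | bus: none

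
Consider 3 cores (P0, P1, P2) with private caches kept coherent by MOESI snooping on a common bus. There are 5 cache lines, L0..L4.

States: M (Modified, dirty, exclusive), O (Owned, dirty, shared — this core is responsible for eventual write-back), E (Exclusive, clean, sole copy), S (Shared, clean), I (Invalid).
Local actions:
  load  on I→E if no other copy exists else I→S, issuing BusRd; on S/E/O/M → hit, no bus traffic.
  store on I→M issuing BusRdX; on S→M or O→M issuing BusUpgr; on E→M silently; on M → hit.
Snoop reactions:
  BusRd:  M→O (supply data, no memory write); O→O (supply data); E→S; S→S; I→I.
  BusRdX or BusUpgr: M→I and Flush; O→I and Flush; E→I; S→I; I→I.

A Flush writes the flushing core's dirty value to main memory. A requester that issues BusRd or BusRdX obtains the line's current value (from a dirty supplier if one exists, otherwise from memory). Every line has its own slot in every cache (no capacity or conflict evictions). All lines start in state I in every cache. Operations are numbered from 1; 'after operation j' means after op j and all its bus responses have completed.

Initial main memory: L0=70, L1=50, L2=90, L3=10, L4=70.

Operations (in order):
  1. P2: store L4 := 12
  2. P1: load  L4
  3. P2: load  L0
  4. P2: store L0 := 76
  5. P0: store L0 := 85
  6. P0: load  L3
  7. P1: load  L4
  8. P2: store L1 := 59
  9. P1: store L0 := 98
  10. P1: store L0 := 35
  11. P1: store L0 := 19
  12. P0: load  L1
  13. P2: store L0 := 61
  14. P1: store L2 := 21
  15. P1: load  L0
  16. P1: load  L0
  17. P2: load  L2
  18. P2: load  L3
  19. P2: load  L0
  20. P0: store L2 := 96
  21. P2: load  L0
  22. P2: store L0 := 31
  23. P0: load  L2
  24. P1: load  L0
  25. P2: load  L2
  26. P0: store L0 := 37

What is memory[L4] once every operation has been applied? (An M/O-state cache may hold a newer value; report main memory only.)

memory[L4] = 70

[1] P2: store L4 := 12 | P0:I, P1:I, P2:M(12) | bus: BusRdX
[2] P1: load  L4 | P0:I, P1:S(12), P2:O(12) | bus: BusRd
[3] P2: load  L0 | P0:I, P1:I, P2:E(70) | bus: BusRd
[4] P2: store L0 := 76 | P0:I, P1:I, P2:M(76) | bus: none
[5] P0: store L0 := 85 | P0:M(85), P1:I, P2:I | bus: BusRdX,Flush
[6] P0: load  L3 | P0:E(10), P1:I, P2:I | bus: BusRd
[7] P1: load  L4 | P0:I, P1:S(12), P2:O(12) | bus: none
[8] P2: store L1 := 59 | P0:I, P1:I, P2:M(59) | bus: BusRdX
[9] P1: store L0 := 98 | P0:I, P1:M(98), P2:I | bus: BusRdX,Flush
[10] P1: store L0 := 35 | P0:I, P1:M(35), P2:I | bus: none
[11] P1: store L0 := 19 | P0:I, P1:M(19), P2:I | bus: none
[12] P0: load  L1 | P0:S(59), P1:I, P2:O(59) | bus: BusRd
[13] P2: store L0 := 61 | P0:I, P1:I, P2:M(61) | bus: BusRdX,Flush
[14] P1: store L2 := 21 | P0:I, P1:M(21), P2:I | bus: BusRdX
[15] P1: load  L0 | P0:I, P1:S(61), P2:O(61) | bus: BusRd
[16] P1: load  L0 | P0:I, P1:S(61), P2:O(61) | bus: none
[17] P2: load  L2 | P0:I, P1:O(21), P2:S(21) | bus: BusRd
[18] P2: load  L3 | P0:S(10), P1:I, P2:S(10) | bus: BusRd
[19] P2: load  L0 | P0:I, P1:S(61), P2:O(61) | bus: none
[20] P0: store L2 := 96 | P0:M(96), P1:I, P2:I | bus: BusRdX,Flush
[21] P2: load  L0 | P0:I, P1:S(61), P2:O(61) | bus: none
[22] P2: store L0 := 31 | P0:I, P1:I, P2:M(31) | bus: BusUpgr
[23] P0: load  L2 | P0:M(96), P1:I, P2:I | bus: none
[24] P1: load  L0 | P0:I, P1:S(31), P2:O(31) | bus: BusRd
[25] P2: load  L2 | P0:O(96), P1:I, P2:S(96) | bus: BusRd
[26] P0: store L0 := 37 | P0:M(37), P1:I, P2:I | bus: BusRdX,Flush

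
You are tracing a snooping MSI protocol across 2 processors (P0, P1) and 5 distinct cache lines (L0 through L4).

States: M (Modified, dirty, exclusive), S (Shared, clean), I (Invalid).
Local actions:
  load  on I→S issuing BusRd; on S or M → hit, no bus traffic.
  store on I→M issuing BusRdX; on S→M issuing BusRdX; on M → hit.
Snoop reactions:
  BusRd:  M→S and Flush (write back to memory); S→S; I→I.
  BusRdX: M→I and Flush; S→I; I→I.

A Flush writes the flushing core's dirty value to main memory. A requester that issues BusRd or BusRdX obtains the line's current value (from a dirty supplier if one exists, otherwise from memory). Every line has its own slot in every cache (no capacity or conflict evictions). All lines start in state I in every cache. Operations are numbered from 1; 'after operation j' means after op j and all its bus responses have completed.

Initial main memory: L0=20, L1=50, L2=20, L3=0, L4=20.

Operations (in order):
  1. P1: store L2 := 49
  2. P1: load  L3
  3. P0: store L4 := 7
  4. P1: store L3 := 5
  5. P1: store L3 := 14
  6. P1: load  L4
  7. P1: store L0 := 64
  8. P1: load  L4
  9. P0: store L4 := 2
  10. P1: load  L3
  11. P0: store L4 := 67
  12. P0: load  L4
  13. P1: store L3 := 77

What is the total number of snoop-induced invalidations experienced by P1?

  op1 P1: store L2 := 49 → I/M on L2; bus BusRdX; mem=20
  op2 P1: load  L3 → I/S on L3; bus BusRd; mem=0
  op3 P0: store L4 := 7 → M/I on L4; bus BusRdX; mem=20
  op4 P1: store L3 := 5 → I/M on L3; bus BusRdX; mem=0
  op5 P1: store L3 := 14 → I/M on L3; bus (none); mem=0
  op6 P1: load  L4 → S/S on L4; bus BusRd Flush; mem=7
  op7 P1: store L0 := 64 → I/M on L0; bus BusRdX; mem=20
  op8 P1: load  L4 → S/S on L4; bus (none); mem=7
  op9 P0: store L4 := 2 → M/I on L4; bus BusRdX; mem=7
  op10 P1: load  L3 → I/M on L3; bus (none); mem=0
  op11 P0: store L4 := 67 → M/I on L4; bus (none); mem=7
  op12 P0: load  L4 → M/I on L4; bus (none); mem=7
  op13 P1: store L3 := 77 → I/M on L3; bus (none); mem=0

invalidations = 1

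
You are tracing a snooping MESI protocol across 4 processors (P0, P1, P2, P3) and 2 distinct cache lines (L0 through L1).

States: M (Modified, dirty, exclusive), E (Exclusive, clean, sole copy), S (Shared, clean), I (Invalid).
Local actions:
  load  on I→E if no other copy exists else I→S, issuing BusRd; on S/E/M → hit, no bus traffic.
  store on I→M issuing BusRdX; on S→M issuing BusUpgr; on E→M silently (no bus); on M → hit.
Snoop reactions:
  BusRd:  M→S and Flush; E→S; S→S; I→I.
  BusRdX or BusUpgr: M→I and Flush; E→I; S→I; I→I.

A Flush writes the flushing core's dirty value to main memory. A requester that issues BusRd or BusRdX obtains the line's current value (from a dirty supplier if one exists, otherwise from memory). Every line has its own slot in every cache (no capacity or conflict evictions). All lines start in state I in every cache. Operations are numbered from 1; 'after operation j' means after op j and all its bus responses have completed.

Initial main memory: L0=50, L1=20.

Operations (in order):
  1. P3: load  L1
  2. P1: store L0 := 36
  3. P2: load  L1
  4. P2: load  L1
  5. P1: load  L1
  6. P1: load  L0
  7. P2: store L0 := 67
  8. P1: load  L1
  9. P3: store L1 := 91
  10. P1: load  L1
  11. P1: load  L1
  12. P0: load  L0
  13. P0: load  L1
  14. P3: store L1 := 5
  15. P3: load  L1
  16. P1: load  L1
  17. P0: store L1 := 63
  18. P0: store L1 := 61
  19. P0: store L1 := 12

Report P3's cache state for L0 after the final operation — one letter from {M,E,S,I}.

step 1: P3: load  L1  ⟶  IIIE  (L1)  txn=BusRd  M[L1]=20
step 2: P1: store L0 := 36  ⟶  IMII  (L0)  txn=BusRdX  M[L0]=50
step 3: P2: load  L1  ⟶  IISS  (L1)  txn=BusRd  M[L1]=20
step 4: P2: load  L1  ⟶  IISS  (L1)  txn=∅  M[L1]=20
step 5: P1: load  L1  ⟶  ISSS  (L1)  txn=BusRd  M[L1]=20
step 6: P1: load  L0  ⟶  IMII  (L0)  txn=∅  M[L0]=50
step 7: P2: store L0 := 67  ⟶  IIMI  (L0)  txn=BusRdX+Flush  M[L0]=36
step 8: P1: load  L1  ⟶  ISSS  (L1)  txn=∅  M[L1]=20
step 9: P3: store L1 := 91  ⟶  IIIM  (L1)  txn=BusUpgr  M[L1]=20
step 10: P1: load  L1  ⟶  ISIS  (L1)  txn=BusRd+Flush  M[L1]=91
step 11: P1: load  L1  ⟶  ISIS  (L1)  txn=∅  M[L1]=91
step 12: P0: load  L0  ⟶  SISI  (L0)  txn=BusRd+Flush  M[L0]=67
step 13: P0: load  L1  ⟶  SSIS  (L1)  txn=BusRd  M[L1]=91
step 14: P3: store L1 := 5  ⟶  IIIM  (L1)  txn=BusUpgr  M[L1]=91
step 15: P3: load  L1  ⟶  IIIM  (L1)  txn=∅  M[L1]=91
step 16: P1: load  L1  ⟶  ISIS  (L1)  txn=BusRd+Flush  M[L1]=5
step 17: P0: store L1 := 63  ⟶  MIII  (L1)  txn=BusRdX  M[L1]=5
step 18: P0: store L1 := 61  ⟶  MIII  (L1)  txn=∅  M[L1]=5
step 19: P0: store L1 := 12  ⟶  MIII  (L1)  txn=∅  M[L1]=5

state = I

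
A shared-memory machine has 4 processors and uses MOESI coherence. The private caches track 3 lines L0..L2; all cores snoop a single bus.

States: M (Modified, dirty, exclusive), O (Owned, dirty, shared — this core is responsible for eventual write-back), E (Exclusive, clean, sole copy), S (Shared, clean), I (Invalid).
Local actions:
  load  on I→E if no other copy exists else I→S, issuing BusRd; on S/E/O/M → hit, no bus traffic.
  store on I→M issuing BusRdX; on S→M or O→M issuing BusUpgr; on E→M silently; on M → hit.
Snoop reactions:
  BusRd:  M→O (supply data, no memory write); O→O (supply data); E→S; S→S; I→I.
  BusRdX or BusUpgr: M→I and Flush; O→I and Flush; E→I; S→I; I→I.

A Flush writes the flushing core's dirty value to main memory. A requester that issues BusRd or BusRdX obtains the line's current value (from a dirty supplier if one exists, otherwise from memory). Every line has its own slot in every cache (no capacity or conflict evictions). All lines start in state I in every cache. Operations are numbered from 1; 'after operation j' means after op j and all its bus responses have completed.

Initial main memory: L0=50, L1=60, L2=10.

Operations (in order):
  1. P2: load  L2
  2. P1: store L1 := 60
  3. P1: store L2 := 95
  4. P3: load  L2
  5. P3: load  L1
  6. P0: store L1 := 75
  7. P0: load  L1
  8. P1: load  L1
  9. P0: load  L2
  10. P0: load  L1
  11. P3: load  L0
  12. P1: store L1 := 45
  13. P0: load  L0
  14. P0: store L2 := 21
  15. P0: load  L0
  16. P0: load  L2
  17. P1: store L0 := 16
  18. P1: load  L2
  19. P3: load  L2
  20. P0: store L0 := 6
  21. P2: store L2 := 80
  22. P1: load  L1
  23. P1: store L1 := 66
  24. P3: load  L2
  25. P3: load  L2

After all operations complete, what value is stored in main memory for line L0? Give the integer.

memory[L0] = 16

[1] P2: load  L2 | P0:I, P1:I, P2:E(10), P3:I | bus: BusRd
[2] P1: store L1 := 60 | P0:I, P1:M(60), P2:I, P3:I | bus: BusRdX
[3] P1: store L2 := 95 | P0:I, P1:M(95), P2:I, P3:I | bus: BusRdX
[4] P3: load  L2 | P0:I, P1:O(95), P2:I, P3:S(95) | bus: BusRd
[5] P3: load  L1 | P0:I, P1:O(60), P2:I, P3:S(60) | bus: BusRd
[6] P0: store L1 := 75 | P0:M(75), P1:I, P2:I, P3:I | bus: BusRdX,Flush
[7] P0: load  L1 | P0:M(75), P1:I, P2:I, P3:I | bus: none
[8] P1: load  L1 | P0:O(75), P1:S(75), P2:I, P3:I | bus: BusRd
[9] P0: load  L2 | P0:S(95), P1:O(95), P2:I, P3:S(95) | bus: BusRd
[10] P0: load  L1 | P0:O(75), P1:S(75), P2:I, P3:I | bus: none
[11] P3: load  L0 | P0:I, P1:I, P2:I, P3:E(50) | bus: BusRd
[12] P1: store L1 := 45 | P0:I, P1:M(45), P2:I, P3:I | bus: BusUpgr,Flush
[13] P0: load  L0 | P0:S(50), P1:I, P2:I, P3:S(50) | bus: BusRd
[14] P0: store L2 := 21 | P0:M(21), P1:I, P2:I, P3:I | bus: BusUpgr,Flush
[15] P0: load  L0 | P0:S(50), P1:I, P2:I, P3:S(50) | bus: none
[16] P0: load  L2 | P0:M(21), P1:I, P2:I, P3:I | bus: none
[17] P1: store L0 := 16 | P0:I, P1:M(16), P2:I, P3:I | bus: BusRdX
[18] P1: load  L2 | P0:O(21), P1:S(21), P2:I, P3:I | bus: BusRd
[19] P3: load  L2 | P0:O(21), P1:S(21), P2:I, P3:S(21) | bus: BusRd
[20] P0: store L0 := 6 | P0:M(6), P1:I, P2:I, P3:I | bus: BusRdX,Flush
[21] P2: store L2 := 80 | P0:I, P1:I, P2:M(80), P3:I | bus: BusRdX,Flush
[22] P1: load  L1 | P0:I, P1:M(45), P2:I, P3:I | bus: none
[23] P1: store L1 := 66 | P0:I, P1:M(66), P2:I, P3:I | bus: none
[24] P3: load  L2 | P0:I, P1:I, P2:O(80), P3:S(80) | bus: BusRd
[25] P3: load  L2 | P0:I, P1:I, P2:O(80), P3:S(80) | bus: none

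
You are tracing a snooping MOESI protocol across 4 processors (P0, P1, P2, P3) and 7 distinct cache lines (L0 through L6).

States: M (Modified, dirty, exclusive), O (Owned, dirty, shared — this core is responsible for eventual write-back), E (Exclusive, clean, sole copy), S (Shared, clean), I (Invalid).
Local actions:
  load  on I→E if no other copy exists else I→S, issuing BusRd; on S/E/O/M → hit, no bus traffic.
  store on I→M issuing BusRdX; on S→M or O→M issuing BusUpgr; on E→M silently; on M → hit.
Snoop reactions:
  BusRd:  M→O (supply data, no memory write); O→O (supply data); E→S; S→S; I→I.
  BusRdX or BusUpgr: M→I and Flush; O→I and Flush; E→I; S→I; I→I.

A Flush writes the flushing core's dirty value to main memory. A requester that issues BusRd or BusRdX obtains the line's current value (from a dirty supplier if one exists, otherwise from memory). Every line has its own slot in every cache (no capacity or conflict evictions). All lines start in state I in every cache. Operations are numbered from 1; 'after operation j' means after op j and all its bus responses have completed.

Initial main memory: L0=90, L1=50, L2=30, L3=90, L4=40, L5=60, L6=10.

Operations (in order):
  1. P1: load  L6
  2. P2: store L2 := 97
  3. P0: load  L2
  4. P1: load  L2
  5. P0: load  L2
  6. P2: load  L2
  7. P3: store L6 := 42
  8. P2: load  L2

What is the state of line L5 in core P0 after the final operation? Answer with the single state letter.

step 1: P1: load  L6  ⟶  IEII  (L6)  txn=BusRd  M[L6]=10
step 2: P2: store L2 := 97  ⟶  IIMI  (L2)  txn=BusRdX  M[L2]=30
step 3: P0: load  L2  ⟶  SIOI  (L2)  txn=BusRd  M[L2]=30
step 4: P1: load  L2  ⟶  SSOI  (L2)  txn=BusRd  M[L2]=30
step 5: P0: load  L2  ⟶  SSOI  (L2)  txn=∅  M[L2]=30
step 6: P2: load  L2  ⟶  SSOI  (L2)  txn=∅  M[L2]=30
step 7: P3: store L6 := 42  ⟶  IIIM  (L6)  txn=BusRdX  M[L6]=10
step 8: P2: load  L2  ⟶  SSOI  (L2)  txn=∅  M[L2]=30

state = I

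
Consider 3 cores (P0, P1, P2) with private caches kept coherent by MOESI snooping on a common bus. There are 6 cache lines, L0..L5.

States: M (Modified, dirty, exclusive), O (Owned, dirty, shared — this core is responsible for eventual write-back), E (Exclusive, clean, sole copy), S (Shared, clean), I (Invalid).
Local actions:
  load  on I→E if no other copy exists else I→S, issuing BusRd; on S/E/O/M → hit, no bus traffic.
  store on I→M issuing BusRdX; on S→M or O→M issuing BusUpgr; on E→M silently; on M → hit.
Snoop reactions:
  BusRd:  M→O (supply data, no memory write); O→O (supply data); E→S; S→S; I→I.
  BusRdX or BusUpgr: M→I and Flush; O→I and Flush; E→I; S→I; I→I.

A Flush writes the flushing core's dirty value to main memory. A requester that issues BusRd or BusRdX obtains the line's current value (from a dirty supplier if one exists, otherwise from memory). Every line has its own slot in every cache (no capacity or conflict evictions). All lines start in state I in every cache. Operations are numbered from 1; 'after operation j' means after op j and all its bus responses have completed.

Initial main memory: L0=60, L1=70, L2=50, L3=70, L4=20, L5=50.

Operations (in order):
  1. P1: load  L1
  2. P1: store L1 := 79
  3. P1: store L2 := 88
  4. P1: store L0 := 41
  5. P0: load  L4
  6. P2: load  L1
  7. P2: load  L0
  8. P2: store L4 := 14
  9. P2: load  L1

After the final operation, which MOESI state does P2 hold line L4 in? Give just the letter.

state = M

[1] P1: load  L1 | P0:I, P1:E(70), P2:I | bus: BusRd
[2] P1: store L1 := 79 | P0:I, P1:M(79), P2:I | bus: none
[3] P1: store L2 := 88 | P0:I, P1:M(88), P2:I | bus: BusRdX
[4] P1: store L0 := 41 | P0:I, P1:M(41), P2:I | bus: BusRdX
[5] P0: load  L4 | P0:E(20), P1:I, P2:I | bus: BusRd
[6] P2: load  L1 | P0:I, P1:O(79), P2:S(79) | bus: BusRd
[7] P2: load  L0 | P0:I, P1:O(41), P2:S(41) | bus: BusRd
[8] P2: store L4 := 14 | P0:I, P1:I, P2:M(14) | bus: BusRdX
[9] P2: load  L1 | P0:I, P1:O(79), P2:S(79) | bus: none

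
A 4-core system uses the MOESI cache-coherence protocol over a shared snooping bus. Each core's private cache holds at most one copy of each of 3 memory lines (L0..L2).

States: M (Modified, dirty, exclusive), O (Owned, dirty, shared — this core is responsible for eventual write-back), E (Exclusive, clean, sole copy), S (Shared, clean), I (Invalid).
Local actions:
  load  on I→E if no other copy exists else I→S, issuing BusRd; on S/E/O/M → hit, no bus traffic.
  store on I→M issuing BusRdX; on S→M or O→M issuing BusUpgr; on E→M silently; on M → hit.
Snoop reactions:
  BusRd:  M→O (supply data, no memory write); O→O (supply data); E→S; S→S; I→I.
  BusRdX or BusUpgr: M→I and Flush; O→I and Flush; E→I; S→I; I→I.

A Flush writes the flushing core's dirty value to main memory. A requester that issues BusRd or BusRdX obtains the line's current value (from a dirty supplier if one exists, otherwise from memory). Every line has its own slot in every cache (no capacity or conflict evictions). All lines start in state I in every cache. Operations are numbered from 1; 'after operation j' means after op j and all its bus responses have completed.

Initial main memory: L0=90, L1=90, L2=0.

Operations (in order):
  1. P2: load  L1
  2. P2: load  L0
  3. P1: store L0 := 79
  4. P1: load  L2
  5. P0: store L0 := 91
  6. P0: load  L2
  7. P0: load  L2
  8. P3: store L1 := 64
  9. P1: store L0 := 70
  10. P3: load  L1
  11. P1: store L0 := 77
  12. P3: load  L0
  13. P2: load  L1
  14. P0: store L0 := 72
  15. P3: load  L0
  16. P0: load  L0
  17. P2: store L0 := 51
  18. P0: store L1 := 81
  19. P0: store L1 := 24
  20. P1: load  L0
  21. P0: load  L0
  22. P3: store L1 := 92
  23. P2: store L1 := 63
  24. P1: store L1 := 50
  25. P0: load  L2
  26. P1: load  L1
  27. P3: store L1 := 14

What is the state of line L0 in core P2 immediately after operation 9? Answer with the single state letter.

state = I

1. P2: load  L1  bus=[BusRd]  L1: P0=I P1=I P2=E P3=I  mem[L1]=90
2. P2: load  L0  bus=[BusRd]  L0: P0=I P1=I P2=E P3=I  mem[L0]=90
3. P1: store L0 := 79  bus=[BusRdX]  L0: P0=I P1=M P2=I P3=I  mem[L0]=90
4. P1: load  L2  bus=[BusRd]  L2: P0=I P1=E P2=I P3=I  mem[L2]=0
5. P0: store L0 := 91  bus=[BusRdX,Flush]  L0: P0=M P1=I P2=I P3=I  mem[L0]=79
6. P0: load  L2  bus=[BusRd]  L2: P0=S P1=S P2=I P3=I  mem[L2]=0
7. P0: load  L2  bus=[-]  L2: P0=S P1=S P2=I P3=I  mem[L2]=0
8. P3: store L1 := 64  bus=[BusRdX]  L1: P0=I P1=I P2=I P3=M  mem[L1]=90
9. P1: store L0 := 70  bus=[BusRdX,Flush]  L0: P0=I P1=M P2=I P3=I  mem[L0]=91
10. P3: load  L1  bus=[-]  L1: P0=I P1=I P2=I P3=M  mem[L1]=90
11. P1: store L0 := 77  bus=[-]  L0: P0=I P1=M P2=I P3=I  mem[L0]=91
12. P3: load  L0  bus=[BusRd]  L0: P0=I P1=O P2=I P3=S  mem[L0]=91
13. P2: load  L1  bus=[BusRd]  L1: P0=I P1=I P2=S P3=O  mem[L1]=90
14. P0: store L0 := 72  bus=[BusRdX,Flush]  L0: P0=M P1=I P2=I P3=I  mem[L0]=77
15. P3: load  L0  bus=[BusRd]  L0: P0=O P1=I P2=I P3=S  mem[L0]=77
16. P0: load  L0  bus=[-]  L0: P0=O P1=I P2=I P3=S  mem[L0]=77
17. P2: store L0 := 51  bus=[BusRdX,Flush]  L0: P0=I P1=I P2=M P3=I  mem[L0]=72
18. P0: store L1 := 81  bus=[BusRdX,Flush]  L1: P0=M P1=I P2=I P3=I  mem[L1]=64
19. P0: store L1 := 24  bus=[-]  L1: P0=M P1=I P2=I P3=I  mem[L1]=64
20. P1: load  L0  bus=[BusRd]  L0: P0=I P1=S P2=O P3=I  mem[L0]=72
21. P0: load  L0  bus=[BusRd]  L0: P0=S P1=S P2=O P3=I  mem[L0]=72
22. P3: store L1 := 92  bus=[BusRdX,Flush]  L1: P0=I P1=I P2=I P3=M  mem[L1]=24
23. P2: store L1 := 63  bus=[BusRdX,Flush]  L1: P0=I P1=I P2=M P3=I  mem[L1]=92
24. P1: store L1 := 50  bus=[BusRdX,Flush]  L1: P0=I P1=M P2=I P3=I  mem[L1]=63
25. P0: load  L2  bus=[-]  L2: P0=S P1=S P2=I P3=I  mem[L2]=0
26. P1: load  L1  bus=[-]  L1: P0=I P1=M P2=I P3=I  mem[L1]=63
27. P3: store L1 := 14  bus=[BusRdX,Flush]  L1: P0=I P1=I P2=I P3=M  mem[L1]=50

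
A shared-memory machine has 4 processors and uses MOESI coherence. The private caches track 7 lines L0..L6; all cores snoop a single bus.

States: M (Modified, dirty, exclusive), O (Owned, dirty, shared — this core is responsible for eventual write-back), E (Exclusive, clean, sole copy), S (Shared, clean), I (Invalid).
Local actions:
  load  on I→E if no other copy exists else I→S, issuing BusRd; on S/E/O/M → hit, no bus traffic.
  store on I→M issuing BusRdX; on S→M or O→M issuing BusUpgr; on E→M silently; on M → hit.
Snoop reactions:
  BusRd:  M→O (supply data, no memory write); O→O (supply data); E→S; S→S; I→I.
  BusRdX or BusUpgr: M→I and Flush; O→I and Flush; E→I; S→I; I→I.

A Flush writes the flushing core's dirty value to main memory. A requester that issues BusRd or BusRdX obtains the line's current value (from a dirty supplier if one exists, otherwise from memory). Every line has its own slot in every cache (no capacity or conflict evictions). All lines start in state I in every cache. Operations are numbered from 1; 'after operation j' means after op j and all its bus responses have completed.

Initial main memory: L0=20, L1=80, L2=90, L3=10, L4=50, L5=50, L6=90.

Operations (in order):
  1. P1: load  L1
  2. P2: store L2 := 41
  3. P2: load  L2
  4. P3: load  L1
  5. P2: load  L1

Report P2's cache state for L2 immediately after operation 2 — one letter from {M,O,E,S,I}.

state = M

  op1 P1: load  L1 → I/E/I/I on L1; bus BusRd; mem=80
  op2 P2: store L2 := 41 → I/I/M/I on L2; bus BusRdX; mem=90
  op3 P2: load  L2 → I/I/M/I on L2; bus (none); mem=90
  op4 P3: load  L1 → I/S/I/S on L1; bus BusRd; mem=80
  op5 P2: load  L1 → I/S/S/S on L1; bus BusRd; mem=80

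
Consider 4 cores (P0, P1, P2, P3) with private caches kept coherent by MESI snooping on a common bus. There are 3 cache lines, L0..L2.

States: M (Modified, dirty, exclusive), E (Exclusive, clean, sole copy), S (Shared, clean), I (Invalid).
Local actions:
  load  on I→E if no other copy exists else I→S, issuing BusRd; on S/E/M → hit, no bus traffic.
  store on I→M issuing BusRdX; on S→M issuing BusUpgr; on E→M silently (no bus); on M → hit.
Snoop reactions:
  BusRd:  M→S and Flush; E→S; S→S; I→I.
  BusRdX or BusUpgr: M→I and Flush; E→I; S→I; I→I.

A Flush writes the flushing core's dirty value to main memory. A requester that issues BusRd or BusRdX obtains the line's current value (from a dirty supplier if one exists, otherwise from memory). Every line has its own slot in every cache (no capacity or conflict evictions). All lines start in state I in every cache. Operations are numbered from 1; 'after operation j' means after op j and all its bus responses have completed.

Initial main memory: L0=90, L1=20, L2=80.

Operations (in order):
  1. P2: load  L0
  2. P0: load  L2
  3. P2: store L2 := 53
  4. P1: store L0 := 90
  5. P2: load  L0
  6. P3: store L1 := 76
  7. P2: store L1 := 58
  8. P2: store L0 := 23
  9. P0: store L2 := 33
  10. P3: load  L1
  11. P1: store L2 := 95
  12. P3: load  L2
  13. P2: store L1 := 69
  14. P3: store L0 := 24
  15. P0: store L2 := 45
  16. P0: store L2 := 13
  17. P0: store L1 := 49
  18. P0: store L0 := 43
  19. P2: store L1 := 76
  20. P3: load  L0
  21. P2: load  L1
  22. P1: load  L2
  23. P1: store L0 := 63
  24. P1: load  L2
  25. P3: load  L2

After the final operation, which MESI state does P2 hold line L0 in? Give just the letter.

1. P2: load  L0  bus=[BusRd]  L0: P0=I P1=I P2=E P3=I  mem[L0]=90
2. P0: load  L2  bus=[BusRd]  L2: P0=E P1=I P2=I P3=I  mem[L2]=80
3. P2: store L2 := 53  bus=[BusRdX]  L2: P0=I P1=I P2=M P3=I  mem[L2]=80
4. P1: store L0 := 90  bus=[BusRdX]  L0: P0=I P1=M P2=I P3=I  mem[L0]=90
5. P2: load  L0  bus=[BusRd,Flush]  L0: P0=I P1=S P2=S P3=I  mem[L0]=90
6. P3: store L1 := 76  bus=[BusRdX]  L1: P0=I P1=I P2=I P3=M  mem[L1]=20
7. P2: store L1 := 58  bus=[BusRdX,Flush]  L1: P0=I P1=I P2=M P3=I  mem[L1]=76
8. P2: store L0 := 23  bus=[BusUpgr]  L0: P0=I P1=I P2=M P3=I  mem[L0]=90
9. P0: store L2 := 33  bus=[BusRdX,Flush]  L2: P0=M P1=I P2=I P3=I  mem[L2]=53
10. P3: load  L1  bus=[BusRd,Flush]  L1: P0=I P1=I P2=S P3=S  mem[L1]=58
11. P1: store L2 := 95  bus=[BusRdX,Flush]  L2: P0=I P1=M P2=I P3=I  mem[L2]=33
12. P3: load  L2  bus=[BusRd,Flush]  L2: P0=I P1=S P2=I P3=S  mem[L2]=95
13. P2: store L1 := 69  bus=[BusUpgr]  L1: P0=I P1=I P2=M P3=I  mem[L1]=58
14. P3: store L0 := 24  bus=[BusRdX,Flush]  L0: P0=I P1=I P2=I P3=M  mem[L0]=23
15. P0: store L2 := 45  bus=[BusRdX]  L2: P0=M P1=I P2=I P3=I  mem[L2]=95
16. P0: store L2 := 13  bus=[-]  L2: P0=M P1=I P2=I P3=I  mem[L2]=95
17. P0: store L1 := 49  bus=[BusRdX,Flush]  L1: P0=M P1=I P2=I P3=I  mem[L1]=69
18. P0: store L0 := 43  bus=[BusRdX,Flush]  L0: P0=M P1=I P2=I P3=I  mem[L0]=24
19. P2: store L1 := 76  bus=[BusRdX,Flush]  L1: P0=I P1=I P2=M P3=I  mem[L1]=49
20. P3: load  L0  bus=[BusRd,Flush]  L0: P0=S P1=I P2=I P3=S  mem[L0]=43
21. P2: load  L1  bus=[-]  L1: P0=I P1=I P2=M P3=I  mem[L1]=49
22. P1: load  L2  bus=[BusRd,Flush]  L2: P0=S P1=S P2=I P3=I  mem[L2]=13
23. P1: store L0 := 63  bus=[BusRdX]  L0: P0=I P1=M P2=I P3=I  mem[L0]=43
24. P1: load  L2  bus=[-]  L2: P0=S P1=S P2=I P3=I  mem[L2]=13
25. P3: load  L2  bus=[BusRd]  L2: P0=S P1=S P2=I P3=S  mem[L2]=13

state = I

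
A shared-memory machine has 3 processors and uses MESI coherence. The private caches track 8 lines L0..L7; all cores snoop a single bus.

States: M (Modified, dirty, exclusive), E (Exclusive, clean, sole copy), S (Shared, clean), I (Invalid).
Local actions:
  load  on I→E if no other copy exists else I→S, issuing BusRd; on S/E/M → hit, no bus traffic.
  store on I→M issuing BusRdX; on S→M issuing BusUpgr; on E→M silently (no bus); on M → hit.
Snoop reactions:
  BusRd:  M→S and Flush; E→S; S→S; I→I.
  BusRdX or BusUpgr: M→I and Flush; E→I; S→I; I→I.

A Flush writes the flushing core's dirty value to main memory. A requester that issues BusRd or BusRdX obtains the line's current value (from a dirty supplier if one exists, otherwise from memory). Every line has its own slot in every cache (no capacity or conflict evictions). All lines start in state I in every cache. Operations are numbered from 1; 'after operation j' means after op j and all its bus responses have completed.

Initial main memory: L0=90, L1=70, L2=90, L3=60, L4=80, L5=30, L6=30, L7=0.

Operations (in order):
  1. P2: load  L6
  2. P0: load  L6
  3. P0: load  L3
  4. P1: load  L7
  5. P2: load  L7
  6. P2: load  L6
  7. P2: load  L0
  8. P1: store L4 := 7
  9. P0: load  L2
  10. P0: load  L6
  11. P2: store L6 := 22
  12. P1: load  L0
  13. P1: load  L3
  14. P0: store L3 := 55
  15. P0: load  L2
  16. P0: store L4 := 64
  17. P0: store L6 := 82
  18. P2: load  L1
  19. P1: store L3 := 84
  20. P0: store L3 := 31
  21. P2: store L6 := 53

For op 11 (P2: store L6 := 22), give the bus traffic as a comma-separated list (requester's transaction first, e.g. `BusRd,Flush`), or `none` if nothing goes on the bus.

  op1 P2: load  L6 → I/I/E on L6; bus BusRd; mem=30
  op2 P0: load  L6 → S/I/S on L6; bus BusRd; mem=30
  op3 P0: load  L3 → E/I/I on L3; bus BusRd; mem=60
  op4 P1: load  L7 → I/E/I on L7; bus BusRd; mem=0
  op5 P2: load  L7 → I/S/S on L7; bus BusRd; mem=0
  op6 P2: load  L6 → S/I/S on L6; bus (none); mem=30
  op7 P2: load  L0 → I/I/E on L0; bus BusRd; mem=90
  op8 P1: store L4 := 7 → I/M/I on L4; bus BusRdX; mem=80
  op9 P0: load  L2 → E/I/I on L2; bus BusRd; mem=90
  op10 P0: load  L6 → S/I/S on L6; bus (none); mem=30
  op11 P2: store L6 := 22 → I/I/M on L6; bus BusUpgr; mem=30
  op12 P1: load  L0 → I/S/S on L0; bus BusRd; mem=90
  op13 P1: load  L3 → S/S/I on L3; bus BusRd; mem=60
  op14 P0: store L3 := 55 → M/I/I on L3; bus BusUpgr; mem=60
  op15 P0: load  L2 → E/I/I on L2; bus (none); mem=90
  op16 P0: store L4 := 64 → M/I/I on L4; bus BusRdX Flush; mem=7
  op17 P0: store L6 := 82 → M/I/I on L6; bus BusRdX Flush; mem=22
  op18 P2: load  L1 → I/I/E on L1; bus BusRd; mem=70
  op19 P1: store L3 := 84 → I/M/I on L3; bus BusRdX Flush; mem=55
  op20 P0: store L3 := 31 → M/I/I on L3; bus BusRdX Flush; mem=84
  op21 P2: store L6 := 53 → I/I/M on L6; bus BusRdX Flush; mem=82

bus = BusUpgr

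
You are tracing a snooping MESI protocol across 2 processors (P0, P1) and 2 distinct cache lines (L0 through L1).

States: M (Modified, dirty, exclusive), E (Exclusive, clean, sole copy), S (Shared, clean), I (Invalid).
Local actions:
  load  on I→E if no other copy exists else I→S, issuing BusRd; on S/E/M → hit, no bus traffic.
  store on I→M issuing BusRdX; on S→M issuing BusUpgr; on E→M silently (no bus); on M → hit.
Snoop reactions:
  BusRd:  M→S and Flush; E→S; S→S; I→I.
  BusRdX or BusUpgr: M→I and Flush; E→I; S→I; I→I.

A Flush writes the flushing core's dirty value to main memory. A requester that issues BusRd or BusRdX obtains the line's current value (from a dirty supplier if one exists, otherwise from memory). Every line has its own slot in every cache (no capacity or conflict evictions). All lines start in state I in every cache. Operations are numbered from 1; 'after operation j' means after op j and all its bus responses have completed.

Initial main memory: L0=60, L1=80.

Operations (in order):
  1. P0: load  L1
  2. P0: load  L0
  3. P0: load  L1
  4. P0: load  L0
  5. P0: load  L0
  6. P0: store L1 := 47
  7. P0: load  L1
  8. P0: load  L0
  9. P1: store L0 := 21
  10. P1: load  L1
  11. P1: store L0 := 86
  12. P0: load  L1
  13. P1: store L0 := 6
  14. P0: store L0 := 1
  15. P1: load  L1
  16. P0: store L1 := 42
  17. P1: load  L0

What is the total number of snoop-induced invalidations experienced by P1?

step 1: P0: load  L1  ⟶  EI  (L1)  txn=BusRd  M[L1]=80
step 2: P0: load  L0  ⟶  EI  (L0)  txn=BusRd  M[L0]=60
step 3: P0: load  L1  ⟶  EI  (L1)  txn=∅  M[L1]=80
step 4: P0: load  L0  ⟶  EI  (L0)  txn=∅  M[L0]=60
step 5: P0: load  L0  ⟶  EI  (L0)  txn=∅  M[L0]=60
step 6: P0: store L1 := 47  ⟶  MI  (L1)  txn=∅  M[L1]=80
step 7: P0: load  L1  ⟶  MI  (L1)  txn=∅  M[L1]=80
step 8: P0: load  L0  ⟶  EI  (L0)  txn=∅  M[L0]=60
step 9: P1: store L0 := 21  ⟶  IM  (L0)  txn=BusRdX  M[L0]=60
step 10: P1: load  L1  ⟶  SS  (L1)  txn=BusRd+Flush  M[L1]=47
step 11: P1: store L0 := 86  ⟶  IM  (L0)  txn=∅  M[L0]=60
step 12: P0: load  L1  ⟶  SS  (L1)  txn=∅  M[L1]=47
step 13: P1: store L0 := 6  ⟶  IM  (L0)  txn=∅  M[L0]=60
step 14: P0: store L0 := 1  ⟶  MI  (L0)  txn=BusRdX+Flush  M[L0]=6
step 15: P1: load  L1  ⟶  SS  (L1)  txn=∅  M[L1]=47
step 16: P0: store L1 := 42  ⟶  MI  (L1)  txn=BusUpgr  M[L1]=47
step 17: P1: load  L0  ⟶  SS  (L0)  txn=BusRd+Flush  M[L0]=1

invalidations = 2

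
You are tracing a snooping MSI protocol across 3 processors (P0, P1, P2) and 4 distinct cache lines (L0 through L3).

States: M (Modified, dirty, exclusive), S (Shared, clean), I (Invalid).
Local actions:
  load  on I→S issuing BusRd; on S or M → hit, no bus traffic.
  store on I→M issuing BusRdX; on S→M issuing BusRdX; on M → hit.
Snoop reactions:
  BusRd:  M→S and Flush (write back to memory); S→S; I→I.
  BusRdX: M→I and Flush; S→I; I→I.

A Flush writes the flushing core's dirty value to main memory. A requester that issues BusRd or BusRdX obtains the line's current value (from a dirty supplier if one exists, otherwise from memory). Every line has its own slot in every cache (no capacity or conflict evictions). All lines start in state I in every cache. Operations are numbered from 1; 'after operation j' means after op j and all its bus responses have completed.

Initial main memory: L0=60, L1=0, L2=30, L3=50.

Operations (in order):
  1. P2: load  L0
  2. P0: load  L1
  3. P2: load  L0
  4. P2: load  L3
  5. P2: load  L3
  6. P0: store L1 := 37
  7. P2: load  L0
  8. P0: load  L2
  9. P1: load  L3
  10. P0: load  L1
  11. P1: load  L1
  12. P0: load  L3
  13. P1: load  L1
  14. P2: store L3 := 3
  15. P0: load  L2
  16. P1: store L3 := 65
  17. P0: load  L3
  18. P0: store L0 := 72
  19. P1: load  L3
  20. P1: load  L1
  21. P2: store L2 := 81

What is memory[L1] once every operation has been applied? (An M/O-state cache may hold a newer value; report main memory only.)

1. P2: load  L0  bus=[BusRd]  L0: P0=I P1=I P2=S  mem[L0]=60
2. P0: load  L1  bus=[BusRd]  L1: P0=S P1=I P2=I  mem[L1]=0
3. P2: load  L0  bus=[-]  L0: P0=I P1=I P2=S  mem[L0]=60
4. P2: load  L3  bus=[BusRd]  L3: P0=I P1=I P2=S  mem[L3]=50
5. P2: load  L3  bus=[-]  L3: P0=I P1=I P2=S  mem[L3]=50
6. P0: store L1 := 37  bus=[BusRdX]  L1: P0=M P1=I P2=I  mem[L1]=0
7. P2: load  L0  bus=[-]  L0: P0=I P1=I P2=S  mem[L0]=60
8. P0: load  L2  bus=[BusRd]  L2: P0=S P1=I P2=I  mem[L2]=30
9. P1: load  L3  bus=[BusRd]  L3: P0=I P1=S P2=S  mem[L3]=50
10. P0: load  L1  bus=[-]  L1: P0=M P1=I P2=I  mem[L1]=0
11. P1: load  L1  bus=[BusRd,Flush]  L1: P0=S P1=S P2=I  mem[L1]=37
12. P0: load  L3  bus=[BusRd]  L3: P0=S P1=S P2=S  mem[L3]=50
13. P1: load  L1  bus=[-]  L1: P0=S P1=S P2=I  mem[L1]=37
14. P2: store L3 := 3  bus=[BusRdX]  L3: P0=I P1=I P2=M  mem[L3]=50
15. P0: load  L2  bus=[-]  L2: P0=S P1=I P2=I  mem[L2]=30
16. P1: store L3 := 65  bus=[BusRdX,Flush]  L3: P0=I P1=M P2=I  mem[L3]=3
17. P0: load  L3  bus=[BusRd,Flush]  L3: P0=S P1=S P2=I  mem[L3]=65
18. P0: store L0 := 72  bus=[BusRdX]  L0: P0=M P1=I P2=I  mem[L0]=60
19. P1: load  L3  bus=[-]  L3: P0=S P1=S P2=I  mem[L3]=65
20. P1: load  L1  bus=[-]  L1: P0=S P1=S P2=I  mem[L1]=37
21. P2: store L2 := 81  bus=[BusRdX]  L2: P0=I P1=I P2=M  mem[L2]=30

memory[L1] = 37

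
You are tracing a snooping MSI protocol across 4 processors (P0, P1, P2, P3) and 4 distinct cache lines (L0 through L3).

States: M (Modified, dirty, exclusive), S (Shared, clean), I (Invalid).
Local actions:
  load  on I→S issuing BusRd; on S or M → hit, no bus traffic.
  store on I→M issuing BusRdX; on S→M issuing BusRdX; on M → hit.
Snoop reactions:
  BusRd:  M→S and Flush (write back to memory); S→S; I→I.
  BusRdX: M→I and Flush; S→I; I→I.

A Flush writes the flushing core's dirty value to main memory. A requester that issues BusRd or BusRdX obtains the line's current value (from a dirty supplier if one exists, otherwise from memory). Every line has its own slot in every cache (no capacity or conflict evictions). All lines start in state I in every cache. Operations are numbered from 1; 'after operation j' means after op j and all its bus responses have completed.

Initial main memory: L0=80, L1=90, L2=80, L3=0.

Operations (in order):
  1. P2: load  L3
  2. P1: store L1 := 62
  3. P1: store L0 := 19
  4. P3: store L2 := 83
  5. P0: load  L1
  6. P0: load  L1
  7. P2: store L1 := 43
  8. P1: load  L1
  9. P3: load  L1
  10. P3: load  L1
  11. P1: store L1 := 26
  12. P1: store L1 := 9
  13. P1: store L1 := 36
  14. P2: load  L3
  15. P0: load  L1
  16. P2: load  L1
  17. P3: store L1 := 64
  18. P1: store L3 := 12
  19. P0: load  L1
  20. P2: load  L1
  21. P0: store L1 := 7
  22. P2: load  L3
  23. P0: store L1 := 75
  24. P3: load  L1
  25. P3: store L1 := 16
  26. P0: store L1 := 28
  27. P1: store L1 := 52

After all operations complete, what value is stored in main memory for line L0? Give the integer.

1. P2: load  L3  bus=[BusRd]  L3: P0=I P1=I P2=S P3=I  mem[L3]=0
2. P1: store L1 := 62  bus=[BusRdX]  L1: P0=I P1=M P2=I P3=I  mem[L1]=90
3. P1: store L0 := 19  bus=[BusRdX]  L0: P0=I P1=M P2=I P3=I  mem[L0]=80
4. P3: store L2 := 83  bus=[BusRdX]  L2: P0=I P1=I P2=I P3=M  mem[L2]=80
5. P0: load  L1  bus=[BusRd,Flush]  L1: P0=S P1=S P2=I P3=I  mem[L1]=62
6. P0: load  L1  bus=[-]  L1: P0=S P1=S P2=I P3=I  mem[L1]=62
7. P2: store L1 := 43  bus=[BusRdX]  L1: P0=I P1=I P2=M P3=I  mem[L1]=62
8. P1: load  L1  bus=[BusRd,Flush]  L1: P0=I P1=S P2=S P3=I  mem[L1]=43
9. P3: load  L1  bus=[BusRd]  L1: P0=I P1=S P2=S P3=S  mem[L1]=43
10. P3: load  L1  bus=[-]  L1: P0=I P1=S P2=S P3=S  mem[L1]=43
11. P1: store L1 := 26  bus=[BusRdX]  L1: P0=I P1=M P2=I P3=I  mem[L1]=43
12. P1: store L1 := 9  bus=[-]  L1: P0=I P1=M P2=I P3=I  mem[L1]=43
13. P1: store L1 := 36  bus=[-]  L1: P0=I P1=M P2=I P3=I  mem[L1]=43
14. P2: load  L3  bus=[-]  L3: P0=I P1=I P2=S P3=I  mem[L3]=0
15. P0: load  L1  bus=[BusRd,Flush]  L1: P0=S P1=S P2=I P3=I  mem[L1]=36
16. P2: load  L1  bus=[BusRd]  L1: P0=S P1=S P2=S P3=I  mem[L1]=36
17. P3: store L1 := 64  bus=[BusRdX]  L1: P0=I P1=I P2=I P3=M  mem[L1]=36
18. P1: store L3 := 12  bus=[BusRdX]  L3: P0=I P1=M P2=I P3=I  mem[L3]=0
19. P0: load  L1  bus=[BusRd,Flush]  L1: P0=S P1=I P2=I P3=S  mem[L1]=64
20. P2: load  L1  bus=[BusRd]  L1: P0=S P1=I P2=S P3=S  mem[L1]=64
21. P0: store L1 := 7  bus=[BusRdX]  L1: P0=M P1=I P2=I P3=I  mem[L1]=64
22. P2: load  L3  bus=[BusRd,Flush]  L3: P0=I P1=S P2=S P3=I  mem[L3]=12
23. P0: store L1 := 75  bus=[-]  L1: P0=M P1=I P2=I P3=I  mem[L1]=64
24. P3: load  L1  bus=[BusRd,Flush]  L1: P0=S P1=I P2=I P3=S  mem[L1]=75
25. P3: store L1 := 16  bus=[BusRdX]  L1: P0=I P1=I P2=I P3=M  mem[L1]=75
26. P0: store L1 := 28  bus=[BusRdX,Flush]  L1: P0=M P1=I P2=I P3=I  mem[L1]=16
27. P1: store L1 := 52  bus=[BusRdX,Flush]  L1: P0=I P1=M P2=I P3=I  mem[L1]=28

memory[L0] = 80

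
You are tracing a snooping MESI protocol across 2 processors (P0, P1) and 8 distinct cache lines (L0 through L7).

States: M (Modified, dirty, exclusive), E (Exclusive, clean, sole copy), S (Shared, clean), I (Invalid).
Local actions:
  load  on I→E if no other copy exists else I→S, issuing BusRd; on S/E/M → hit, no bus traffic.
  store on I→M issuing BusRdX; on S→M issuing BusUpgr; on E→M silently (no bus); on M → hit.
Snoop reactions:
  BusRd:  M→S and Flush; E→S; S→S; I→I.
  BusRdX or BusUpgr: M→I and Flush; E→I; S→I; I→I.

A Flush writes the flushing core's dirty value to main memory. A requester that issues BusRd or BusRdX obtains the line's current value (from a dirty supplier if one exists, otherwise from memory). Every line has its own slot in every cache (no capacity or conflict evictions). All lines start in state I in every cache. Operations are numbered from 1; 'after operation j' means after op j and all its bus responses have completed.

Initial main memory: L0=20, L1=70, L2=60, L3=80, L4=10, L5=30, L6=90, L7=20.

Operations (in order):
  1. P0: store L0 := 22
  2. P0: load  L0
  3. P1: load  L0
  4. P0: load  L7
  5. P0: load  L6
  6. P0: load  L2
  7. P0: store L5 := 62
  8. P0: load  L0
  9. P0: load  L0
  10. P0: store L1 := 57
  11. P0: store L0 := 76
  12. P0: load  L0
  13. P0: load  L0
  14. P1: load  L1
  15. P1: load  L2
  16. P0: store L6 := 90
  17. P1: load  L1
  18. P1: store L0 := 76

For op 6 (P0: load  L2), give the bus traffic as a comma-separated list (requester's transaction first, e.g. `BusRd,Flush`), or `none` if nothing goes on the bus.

[1] P0: store L0 := 22 | P0:M(22), P1:I | bus: BusRdX
[2] P0: load  L0 | P0:M(22), P1:I | bus: none
[3] P1: load  L0 | P0:S(22), P1:S(22) | bus: BusRd,Flush
[4] P0: load  L7 | P0:E(20), P1:I | bus: BusRd
[5] P0: load  L6 | P0:E(90), P1:I | bus: BusRd
[6] P0: load  L2 | P0:E(60), P1:I | bus: BusRd
[7] P0: store L5 := 62 | P0:M(62), P1:I | bus: BusRdX
[8] P0: load  L0 | P0:S(22), P1:S(22) | bus: none
[9] P0: load  L0 | P0:S(22), P1:S(22) | bus: none
[10] P0: store L1 := 57 | P0:M(57), P1:I | bus: BusRdX
[11] P0: store L0 := 76 | P0:M(76), P1:I | bus: BusUpgr
[12] P0: load  L0 | P0:M(76), P1:I | bus: none
[13] P0: load  L0 | P0:M(76), P1:I | bus: none
[14] P1: load  L1 | P0:S(57), P1:S(57) | bus: BusRd,Flush
[15] P1: load  L2 | P0:S(60), P1:S(60) | bus: BusRd
[16] P0: store L6 := 90 | P0:M(90), P1:I | bus: none
[17] P1: load  L1 | P0:S(57), P1:S(57) | bus: none
[18] P1: store L0 := 76 | P0:I, P1:M(76) | bus: BusRdX,Flush

bus = BusRd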